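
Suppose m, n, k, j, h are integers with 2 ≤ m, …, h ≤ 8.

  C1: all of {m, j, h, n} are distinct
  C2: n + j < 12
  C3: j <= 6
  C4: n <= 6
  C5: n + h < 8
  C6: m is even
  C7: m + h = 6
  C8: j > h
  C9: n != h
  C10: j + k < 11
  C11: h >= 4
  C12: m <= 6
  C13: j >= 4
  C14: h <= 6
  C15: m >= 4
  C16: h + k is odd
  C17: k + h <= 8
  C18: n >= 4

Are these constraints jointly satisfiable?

Constraints 3, 4, 11, 12, 13, 14, 15, and 18 confine each of m, j, h, n to the 3 values {4, …, 6}.
Constraint 1 requires all 4 of them to be distinct, but only 3 values are available — impossible by the pigeonhole principle.

Unsatisfiable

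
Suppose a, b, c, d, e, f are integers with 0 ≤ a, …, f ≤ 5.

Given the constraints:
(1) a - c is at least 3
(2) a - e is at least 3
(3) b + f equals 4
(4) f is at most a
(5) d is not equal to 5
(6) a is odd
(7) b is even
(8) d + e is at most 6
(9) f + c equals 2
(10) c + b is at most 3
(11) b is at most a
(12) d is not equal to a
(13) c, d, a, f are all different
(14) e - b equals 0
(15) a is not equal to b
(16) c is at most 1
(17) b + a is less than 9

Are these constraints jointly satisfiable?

One satisfying assignment is a = 5, b = 2, c = 0, d = 4, e = 2, f = 2.
For the less obvious constraints — constraint 1: a - c = 5; constraint 2: a - e = 3; constraint 3: b + f = 4 — and the others hold by inspection.

Satisfiable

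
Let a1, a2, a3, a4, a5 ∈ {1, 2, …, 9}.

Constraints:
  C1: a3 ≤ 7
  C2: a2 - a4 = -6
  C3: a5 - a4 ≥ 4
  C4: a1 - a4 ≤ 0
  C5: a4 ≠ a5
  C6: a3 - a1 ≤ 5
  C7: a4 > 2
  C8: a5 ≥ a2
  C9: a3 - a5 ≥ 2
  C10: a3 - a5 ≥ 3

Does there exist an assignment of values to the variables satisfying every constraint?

Constraints 3, 4, 6, and 10 give a3 − a5 ≥ 3, a5 − a4 ≥ 4, a4 − a1 ≥ 0, a1 − a3 ≥ -5.
Adding all 4 inequalities: the left sides telescope to 0, and the right sides sum to 3 + 4 + 0 + (-5) = 2. So 0 ≥ 2, which is false.

Unsatisfiable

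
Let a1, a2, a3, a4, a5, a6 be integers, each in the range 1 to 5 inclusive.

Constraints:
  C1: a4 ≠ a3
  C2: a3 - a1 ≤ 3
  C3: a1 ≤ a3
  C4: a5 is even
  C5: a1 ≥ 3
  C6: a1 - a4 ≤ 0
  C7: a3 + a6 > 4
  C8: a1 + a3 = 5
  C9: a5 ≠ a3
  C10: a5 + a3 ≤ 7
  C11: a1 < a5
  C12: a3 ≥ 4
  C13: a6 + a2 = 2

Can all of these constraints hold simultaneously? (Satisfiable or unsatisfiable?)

Unsatisfiable

From constraint 5: a1 ≥ 3. From constraint 12: a3 ≥ 4. Hence a1 + a3 ≥ 7. But constraint 8 requires a1 + a3 = 5, and 5 < 7. Contradiction.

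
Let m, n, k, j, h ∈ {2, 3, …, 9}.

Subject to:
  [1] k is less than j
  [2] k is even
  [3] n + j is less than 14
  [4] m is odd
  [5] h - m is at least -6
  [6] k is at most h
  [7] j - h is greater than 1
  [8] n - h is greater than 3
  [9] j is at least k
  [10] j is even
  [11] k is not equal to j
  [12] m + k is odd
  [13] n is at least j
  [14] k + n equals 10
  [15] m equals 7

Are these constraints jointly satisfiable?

Satisfiable

The assignment m = 7, n = 8, k = 2, j = 4, h = 2 works:
  constraint 3 holds since n + j = 12.
  constraint 5 holds since h - m = -5.
The rest check out directly.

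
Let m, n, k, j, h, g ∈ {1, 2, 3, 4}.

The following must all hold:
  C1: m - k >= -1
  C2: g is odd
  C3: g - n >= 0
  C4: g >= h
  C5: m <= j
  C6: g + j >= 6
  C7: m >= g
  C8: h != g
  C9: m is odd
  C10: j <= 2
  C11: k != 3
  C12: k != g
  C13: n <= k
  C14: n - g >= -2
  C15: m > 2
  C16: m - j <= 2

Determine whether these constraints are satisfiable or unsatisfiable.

From constraint 15: m ≥ 3. From constraints 5 and 10: m ≤ j and j ≤ 2, so m ≤ 2. But 2 < 3, so no value of m works.

Unsatisfiable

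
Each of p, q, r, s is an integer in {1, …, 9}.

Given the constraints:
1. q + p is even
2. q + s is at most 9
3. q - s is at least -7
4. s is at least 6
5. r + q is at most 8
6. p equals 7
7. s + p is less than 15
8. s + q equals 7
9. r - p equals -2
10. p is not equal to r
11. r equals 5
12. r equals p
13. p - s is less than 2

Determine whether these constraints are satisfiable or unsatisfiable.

Unsatisfiable

Constraint 11 fixes r = 5 and constraint 6 fixes p = 7, but constraint 12 requires r = p. Since 5 ≠ 7, contradiction.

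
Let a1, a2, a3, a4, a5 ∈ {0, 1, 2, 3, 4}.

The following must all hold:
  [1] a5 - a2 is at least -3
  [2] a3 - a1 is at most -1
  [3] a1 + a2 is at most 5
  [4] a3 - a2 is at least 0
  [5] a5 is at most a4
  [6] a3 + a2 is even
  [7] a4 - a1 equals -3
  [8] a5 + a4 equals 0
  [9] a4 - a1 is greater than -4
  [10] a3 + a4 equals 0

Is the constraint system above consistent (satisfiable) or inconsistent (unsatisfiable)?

Satisfiable

The assignment a1 = 3, a2 = 0, a3 = 0, a4 = 0, a5 = 0 works:
  constraint 1 holds since a5 - a2 = 0.
  constraint 2 holds since a3 - a1 = -3.
The rest check out directly.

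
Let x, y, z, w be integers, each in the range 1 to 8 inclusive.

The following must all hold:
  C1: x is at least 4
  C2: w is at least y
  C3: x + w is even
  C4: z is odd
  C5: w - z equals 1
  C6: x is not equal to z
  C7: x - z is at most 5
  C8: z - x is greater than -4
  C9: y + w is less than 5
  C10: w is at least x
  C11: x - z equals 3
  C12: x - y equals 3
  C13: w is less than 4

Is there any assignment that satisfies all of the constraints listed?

Unsatisfiable

From constraints 1 and 10: w ≥ x and x ≥ 4, so w ≥ 4. From constraint 13: w ≤ 3. But 3 < 4, so no value of w works.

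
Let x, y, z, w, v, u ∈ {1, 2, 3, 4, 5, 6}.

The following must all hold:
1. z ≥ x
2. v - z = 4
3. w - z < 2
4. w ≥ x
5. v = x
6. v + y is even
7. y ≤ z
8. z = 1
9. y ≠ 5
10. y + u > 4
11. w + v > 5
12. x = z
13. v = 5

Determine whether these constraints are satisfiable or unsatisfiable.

Unsatisfiable

Constraint 13 fixes v = 5 and constraint 8 fixes z = 1. Constraints 5 and 12 give v = x = z, so v = z. But 5 ≠ 1 — contradiction.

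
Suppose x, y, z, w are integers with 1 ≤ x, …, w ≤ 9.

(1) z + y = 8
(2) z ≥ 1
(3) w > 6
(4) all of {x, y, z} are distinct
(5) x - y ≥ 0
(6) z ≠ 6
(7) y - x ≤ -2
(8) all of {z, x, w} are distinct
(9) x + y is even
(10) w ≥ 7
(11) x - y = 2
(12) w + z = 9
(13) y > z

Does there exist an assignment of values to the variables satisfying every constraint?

The assignment x = 8, y = 6, z = 2, w = 7 works:
  constraint 1 holds since z + y = 8.
  constraint 5 holds since x - y = 2.
The rest check out directly.

Satisfiable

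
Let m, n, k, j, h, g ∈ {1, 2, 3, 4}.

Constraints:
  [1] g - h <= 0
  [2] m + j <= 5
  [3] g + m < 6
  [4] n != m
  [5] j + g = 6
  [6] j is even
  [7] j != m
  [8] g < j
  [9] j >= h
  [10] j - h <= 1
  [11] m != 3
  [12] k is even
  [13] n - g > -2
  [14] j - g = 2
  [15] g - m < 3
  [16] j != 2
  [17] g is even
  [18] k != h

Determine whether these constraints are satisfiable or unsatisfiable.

Satisfiable

The assignment m = 1, n = 3, k = 2, j = 4, h = 3, g = 2 works:
  constraint 1 holds since g - h = -1.
  constraint 2 holds since m + j = 5.
The rest check out directly.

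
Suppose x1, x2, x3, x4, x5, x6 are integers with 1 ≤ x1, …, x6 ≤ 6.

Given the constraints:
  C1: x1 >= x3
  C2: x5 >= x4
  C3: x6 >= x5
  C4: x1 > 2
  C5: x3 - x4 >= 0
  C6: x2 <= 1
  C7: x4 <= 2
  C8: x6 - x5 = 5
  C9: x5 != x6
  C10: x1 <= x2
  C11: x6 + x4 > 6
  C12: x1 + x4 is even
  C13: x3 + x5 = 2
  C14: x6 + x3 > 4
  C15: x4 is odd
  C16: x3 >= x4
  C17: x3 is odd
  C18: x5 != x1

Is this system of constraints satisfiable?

From constraint 4: x1 ≥ 3. From constraints 6 and 10: x1 ≤ x2 and x2 ≤ 1, so x1 ≤ 1. But 1 < 3, so no value of x1 works.

Unsatisfiable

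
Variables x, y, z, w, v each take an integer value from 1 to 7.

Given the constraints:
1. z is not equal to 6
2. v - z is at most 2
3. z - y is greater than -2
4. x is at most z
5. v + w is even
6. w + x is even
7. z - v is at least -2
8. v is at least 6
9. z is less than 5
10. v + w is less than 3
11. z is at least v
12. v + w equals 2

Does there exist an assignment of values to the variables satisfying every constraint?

From constraints 8 and 11: z ≥ v and v ≥ 6, so z ≥ 6. From constraint 9: z ≤ 4. But 4 < 6, so no value of z works.

Unsatisfiable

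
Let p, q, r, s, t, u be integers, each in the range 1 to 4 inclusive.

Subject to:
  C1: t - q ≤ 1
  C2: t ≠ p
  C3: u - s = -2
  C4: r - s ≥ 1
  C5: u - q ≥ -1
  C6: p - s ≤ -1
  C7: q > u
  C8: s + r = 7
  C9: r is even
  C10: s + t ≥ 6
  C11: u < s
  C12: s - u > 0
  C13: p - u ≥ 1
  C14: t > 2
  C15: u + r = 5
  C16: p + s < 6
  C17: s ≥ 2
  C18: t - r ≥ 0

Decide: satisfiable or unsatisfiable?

Unsatisfiable

Constraints 1, 4, 5, 6, 13, and 18 give p − u ≥ 1, u − q ≥ -1, q − t ≥ -1, t − r ≥ 0, r − s ≥ 1, s − p ≥ 1.
Adding all 6 inequalities: the left sides telescope to 0, and the right sides sum to 1 + (-1) + (-1) + 0 + 1 + 1 = 1. So 0 ≥ 1, which is false.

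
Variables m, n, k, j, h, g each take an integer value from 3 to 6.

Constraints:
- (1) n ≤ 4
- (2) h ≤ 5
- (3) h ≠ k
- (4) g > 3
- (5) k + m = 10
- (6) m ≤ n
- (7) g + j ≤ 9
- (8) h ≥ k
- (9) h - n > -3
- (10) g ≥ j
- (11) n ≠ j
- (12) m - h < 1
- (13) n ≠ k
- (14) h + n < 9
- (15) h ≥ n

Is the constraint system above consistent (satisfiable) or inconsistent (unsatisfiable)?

Unsatisfiable

From constraints 2 and 8: k ≤ h ≤ 5. From constraints 1 and 6: m ≤ n ≤ 4. Hence k + m ≤ 9. But constraint 5 requires k + m = 10, and 10 > 9. Contradiction.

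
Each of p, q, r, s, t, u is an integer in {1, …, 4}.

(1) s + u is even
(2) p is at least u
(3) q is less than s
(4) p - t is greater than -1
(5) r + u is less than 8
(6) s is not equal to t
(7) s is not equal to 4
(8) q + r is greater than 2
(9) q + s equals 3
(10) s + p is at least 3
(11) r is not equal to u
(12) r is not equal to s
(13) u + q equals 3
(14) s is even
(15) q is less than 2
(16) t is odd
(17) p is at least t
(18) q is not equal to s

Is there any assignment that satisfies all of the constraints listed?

Try p = 3, q = 1, r = 3, s = 2, t = 1, u = 2.
Check constraint 4: p - t = 2; constraint 5: r + u = 5. The remaining constraints are straightforward to verify.

Satisfiable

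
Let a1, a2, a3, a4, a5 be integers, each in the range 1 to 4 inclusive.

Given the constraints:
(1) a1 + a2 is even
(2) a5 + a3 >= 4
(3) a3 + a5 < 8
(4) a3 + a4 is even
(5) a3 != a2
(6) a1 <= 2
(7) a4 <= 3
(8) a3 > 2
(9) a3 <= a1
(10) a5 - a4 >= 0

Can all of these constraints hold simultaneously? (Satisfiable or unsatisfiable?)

Unsatisfiable

From constraint 8: a3 ≥ 3. From constraints 6 and 9: a3 ≤ a1 and a1 ≤ 2, so a3 ≤ 2. But 2 < 3, so no value of a3 works.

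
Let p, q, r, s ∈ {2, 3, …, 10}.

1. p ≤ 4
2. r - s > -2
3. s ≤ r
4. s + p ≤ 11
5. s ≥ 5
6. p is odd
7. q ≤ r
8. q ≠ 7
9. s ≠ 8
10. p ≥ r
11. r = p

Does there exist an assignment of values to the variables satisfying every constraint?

From constraints 3 and 5: r ≥ s and s ≥ 5, so r ≥ 5. From constraints 1 and 10: r ≤ p and p ≤ 4, so r ≤ 4. But 4 < 5, so no value of r works.

Unsatisfiable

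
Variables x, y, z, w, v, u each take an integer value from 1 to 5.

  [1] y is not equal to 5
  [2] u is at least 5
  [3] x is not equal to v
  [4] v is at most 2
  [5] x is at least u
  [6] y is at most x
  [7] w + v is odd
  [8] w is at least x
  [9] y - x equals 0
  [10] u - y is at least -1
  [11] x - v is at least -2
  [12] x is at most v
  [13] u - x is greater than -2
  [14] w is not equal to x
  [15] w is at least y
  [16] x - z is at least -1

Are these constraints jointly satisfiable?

Unsatisfiable

From constraints 2 and 5: x ≥ u and u ≥ 5, so x ≥ 5. From constraints 4 and 12: x ≤ v and v ≤ 2, so x ≤ 2. But 2 < 5, so no value of x works.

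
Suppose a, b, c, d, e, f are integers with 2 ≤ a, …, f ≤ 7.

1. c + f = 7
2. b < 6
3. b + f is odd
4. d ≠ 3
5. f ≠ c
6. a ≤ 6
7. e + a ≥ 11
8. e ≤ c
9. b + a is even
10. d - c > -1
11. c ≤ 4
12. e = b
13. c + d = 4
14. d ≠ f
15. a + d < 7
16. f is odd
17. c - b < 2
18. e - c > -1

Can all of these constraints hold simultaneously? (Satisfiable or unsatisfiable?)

From constraints 8 and 11: e ≤ c ≤ 4. From constraint 6: a ≤ 6. Hence e + a ≤ 10. But constraint 7 requires e + a ≥ 11, and 11 > 10. Contradiction.

Unsatisfiable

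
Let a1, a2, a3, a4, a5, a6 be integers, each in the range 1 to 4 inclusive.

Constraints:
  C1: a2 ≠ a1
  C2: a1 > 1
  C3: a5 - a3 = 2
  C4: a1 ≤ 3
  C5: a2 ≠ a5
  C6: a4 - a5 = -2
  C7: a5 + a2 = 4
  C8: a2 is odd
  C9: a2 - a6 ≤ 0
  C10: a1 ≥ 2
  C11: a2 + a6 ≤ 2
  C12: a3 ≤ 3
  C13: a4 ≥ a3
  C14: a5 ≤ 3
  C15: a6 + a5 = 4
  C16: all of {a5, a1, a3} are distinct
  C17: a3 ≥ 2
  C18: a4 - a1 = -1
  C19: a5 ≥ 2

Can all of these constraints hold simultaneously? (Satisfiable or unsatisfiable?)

Unsatisfiable

Constraints 4, 10, 12, 14, 17, and 19 confine each of a5, a1, a3 to the 2 values {2, 3}.
Constraint 16 requires all 3 of them to be distinct, but only 2 values are available — impossible by the pigeonhole principle.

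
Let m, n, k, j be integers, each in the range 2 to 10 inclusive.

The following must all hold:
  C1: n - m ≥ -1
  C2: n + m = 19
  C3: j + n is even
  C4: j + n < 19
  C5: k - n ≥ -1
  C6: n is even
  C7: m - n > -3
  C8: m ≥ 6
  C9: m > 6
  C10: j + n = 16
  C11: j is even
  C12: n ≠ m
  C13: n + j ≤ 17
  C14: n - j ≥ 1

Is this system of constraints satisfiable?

Satisfiable

The assignment m = 9, n = 10, k = 9, j = 6 works:
  constraint 1 holds since n - m = 1.
  constraint 2 holds since n + m = 19.
The rest check out directly.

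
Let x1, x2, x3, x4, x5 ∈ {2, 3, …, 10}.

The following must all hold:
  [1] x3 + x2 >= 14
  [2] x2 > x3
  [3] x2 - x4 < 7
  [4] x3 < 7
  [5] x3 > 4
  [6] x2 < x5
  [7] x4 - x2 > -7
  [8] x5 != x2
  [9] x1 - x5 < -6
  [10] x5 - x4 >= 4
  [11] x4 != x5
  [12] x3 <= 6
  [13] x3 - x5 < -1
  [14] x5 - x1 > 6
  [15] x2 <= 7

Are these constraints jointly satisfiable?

From constraint 12: x3 ≤ 6. From constraint 15: x2 ≤ 7. Hence x3 + x2 ≤ 13. But constraint 1 requires x3 + x2 ≥ 14, and 14 > 13. Contradiction.

Unsatisfiable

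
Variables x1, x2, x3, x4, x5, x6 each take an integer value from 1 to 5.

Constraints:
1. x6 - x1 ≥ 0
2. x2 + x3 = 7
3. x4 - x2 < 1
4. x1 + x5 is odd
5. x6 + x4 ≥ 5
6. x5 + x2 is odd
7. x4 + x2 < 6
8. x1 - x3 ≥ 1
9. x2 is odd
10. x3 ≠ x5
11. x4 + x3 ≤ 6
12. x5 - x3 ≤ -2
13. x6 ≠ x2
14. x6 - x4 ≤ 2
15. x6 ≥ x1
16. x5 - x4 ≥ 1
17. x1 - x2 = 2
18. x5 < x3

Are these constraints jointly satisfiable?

Unsatisfiable

Constraints 1, 8, 12, 14, and 16 give x1 − x3 ≥ 1, x3 − x5 ≥ 2, x5 − x4 ≥ 1, x4 − x6 ≥ -2, x6 − x1 ≥ 0.
Adding all 5 inequalities: the left sides telescope to 0, and the right sides sum to 1 + 2 + 1 + (-2) + 0 = 2. So 0 ≥ 2, which is false.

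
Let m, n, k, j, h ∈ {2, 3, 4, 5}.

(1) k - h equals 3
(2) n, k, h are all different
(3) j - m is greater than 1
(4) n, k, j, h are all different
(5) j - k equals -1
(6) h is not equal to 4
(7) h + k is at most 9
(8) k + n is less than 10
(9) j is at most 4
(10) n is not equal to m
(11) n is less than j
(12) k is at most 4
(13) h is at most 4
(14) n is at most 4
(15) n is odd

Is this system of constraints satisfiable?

Constraints 9, 12, 13, and 14 confine each of n, k, j, h to the 3 values {2, …, 4} (the domain already gives each ≥ 2).
Constraint 4 requires all 4 of them to be distinct, but only 3 values are available — impossible by the pigeonhole principle.

Unsatisfiable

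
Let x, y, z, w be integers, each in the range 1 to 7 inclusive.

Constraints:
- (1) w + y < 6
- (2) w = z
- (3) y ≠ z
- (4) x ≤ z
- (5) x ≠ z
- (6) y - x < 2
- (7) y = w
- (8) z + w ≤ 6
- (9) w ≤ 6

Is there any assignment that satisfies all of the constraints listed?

Unsatisfiable

From constraints 2 and 7, y = w = z, so y = z. But constraint 3 says y ≠ z. Contradiction.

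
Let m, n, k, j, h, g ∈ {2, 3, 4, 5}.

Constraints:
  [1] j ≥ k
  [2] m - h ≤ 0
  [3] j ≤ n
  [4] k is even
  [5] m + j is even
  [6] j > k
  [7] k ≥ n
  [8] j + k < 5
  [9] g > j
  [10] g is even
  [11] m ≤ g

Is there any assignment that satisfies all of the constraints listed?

Unsatisfiable

Constraints 3, 6, and 7 give k < j, j ≤ n, n ≤ k. Chaining: k < j ≤ n ≤ k, which forces k < k — impossible.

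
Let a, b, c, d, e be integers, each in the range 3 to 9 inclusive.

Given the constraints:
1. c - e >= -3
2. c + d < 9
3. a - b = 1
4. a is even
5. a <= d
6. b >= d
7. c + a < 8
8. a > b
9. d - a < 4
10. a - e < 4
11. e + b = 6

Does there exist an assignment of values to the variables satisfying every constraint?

Constraints 5, 6, and 8 give b < a, a ≤ d, d ≤ b. Chaining: b < a ≤ d ≤ b, which forces b < b — impossible.

Unsatisfiable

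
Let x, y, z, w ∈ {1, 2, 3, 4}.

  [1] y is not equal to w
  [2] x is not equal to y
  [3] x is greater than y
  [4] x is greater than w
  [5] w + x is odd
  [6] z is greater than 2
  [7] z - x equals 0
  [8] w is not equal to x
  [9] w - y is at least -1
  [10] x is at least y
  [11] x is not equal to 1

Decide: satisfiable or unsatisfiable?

Satisfiable

One satisfying assignment is x = 4, y = 2, z = 4, w = 1.
For the less obvious constraints — constraint 5: w + x = 5 is odd; constraint 7: z - x = 0; constraint 9: w - y = -1 — and the others hold by inspection.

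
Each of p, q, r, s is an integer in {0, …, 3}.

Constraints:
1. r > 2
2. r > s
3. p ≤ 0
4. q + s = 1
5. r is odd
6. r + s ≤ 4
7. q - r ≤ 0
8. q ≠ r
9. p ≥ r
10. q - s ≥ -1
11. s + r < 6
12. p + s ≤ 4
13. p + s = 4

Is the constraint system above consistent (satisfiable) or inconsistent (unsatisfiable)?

From constraint 1: r ≥ 3. From constraints 3 and 9: r ≤ p and p ≤ 0, so r ≤ 0. But 0 < 3, so no value of r works.

Unsatisfiable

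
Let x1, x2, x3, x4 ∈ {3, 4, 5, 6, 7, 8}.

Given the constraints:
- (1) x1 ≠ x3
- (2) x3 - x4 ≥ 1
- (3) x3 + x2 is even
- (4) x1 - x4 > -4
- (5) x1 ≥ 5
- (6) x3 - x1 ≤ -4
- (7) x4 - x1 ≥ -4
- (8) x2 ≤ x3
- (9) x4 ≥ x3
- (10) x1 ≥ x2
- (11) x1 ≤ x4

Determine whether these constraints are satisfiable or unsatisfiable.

Unsatisfiable

Constraints 2, 6, and 7 give x3 − x4 ≥ 1, x4 − x1 ≥ -4, x1 − x3 ≥ 4.
Adding all 3 inequalities: the left sides telescope to 0, and the right sides sum to 1 + (-4) + 4 = 1. So 0 ≥ 1, which is false.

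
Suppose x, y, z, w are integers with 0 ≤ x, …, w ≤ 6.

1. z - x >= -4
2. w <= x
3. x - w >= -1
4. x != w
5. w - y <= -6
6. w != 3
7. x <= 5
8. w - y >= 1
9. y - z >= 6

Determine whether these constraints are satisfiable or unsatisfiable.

Unsatisfiable

Constraints 1, 3, 8, and 9 give z − x ≥ -4, x − w ≥ -1, w − y ≥ 1, y − z ≥ 6.
Adding all 4 inequalities: the left sides telescope to 0, and the right sides sum to (-4) + (-1) + 1 + 6 = 2. So 0 ≥ 2, which is false.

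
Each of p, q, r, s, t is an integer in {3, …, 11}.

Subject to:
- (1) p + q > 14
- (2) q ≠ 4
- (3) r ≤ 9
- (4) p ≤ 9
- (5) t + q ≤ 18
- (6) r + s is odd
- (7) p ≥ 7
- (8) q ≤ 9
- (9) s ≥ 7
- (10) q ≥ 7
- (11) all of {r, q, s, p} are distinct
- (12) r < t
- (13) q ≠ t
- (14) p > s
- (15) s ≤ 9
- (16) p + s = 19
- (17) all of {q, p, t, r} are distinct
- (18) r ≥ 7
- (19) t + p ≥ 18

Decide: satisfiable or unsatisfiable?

Unsatisfiable

Constraints 3, 4, 7, 8, 9, 10, 15, and 18 confine each of r, q, s, p to the 3 values {7, …, 9}.
Constraint 11 requires all 4 of them to be distinct, but only 3 values are available — impossible by the pigeonhole principle.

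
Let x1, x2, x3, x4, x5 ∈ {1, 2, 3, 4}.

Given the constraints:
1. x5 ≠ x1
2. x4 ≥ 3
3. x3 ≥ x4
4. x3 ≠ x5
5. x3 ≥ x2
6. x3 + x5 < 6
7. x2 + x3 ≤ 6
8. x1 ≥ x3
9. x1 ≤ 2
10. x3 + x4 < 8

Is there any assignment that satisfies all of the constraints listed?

Unsatisfiable

From constraints 2 and 3: x3 ≥ x4 and x4 ≥ 3, so x3 ≥ 3. From constraints 8 and 9: x3 ≤ x1 and x1 ≤ 2, so x3 ≤ 2. But 2 < 3, so no value of x3 works.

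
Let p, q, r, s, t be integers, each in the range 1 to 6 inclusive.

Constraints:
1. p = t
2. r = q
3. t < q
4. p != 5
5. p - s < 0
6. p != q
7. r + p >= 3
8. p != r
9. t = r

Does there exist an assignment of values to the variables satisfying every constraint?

Unsatisfiable

From constraints 1, 2, and 9, p = t = r = q, so p = q. But constraint 6 says p ≠ q. Contradiction.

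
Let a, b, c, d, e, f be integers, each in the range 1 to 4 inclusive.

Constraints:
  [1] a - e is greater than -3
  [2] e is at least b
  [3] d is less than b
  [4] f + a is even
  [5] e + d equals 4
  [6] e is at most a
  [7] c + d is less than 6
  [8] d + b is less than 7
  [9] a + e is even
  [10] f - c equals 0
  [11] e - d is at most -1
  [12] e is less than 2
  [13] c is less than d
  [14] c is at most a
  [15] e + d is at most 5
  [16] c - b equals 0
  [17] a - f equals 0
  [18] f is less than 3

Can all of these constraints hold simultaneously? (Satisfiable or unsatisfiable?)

Unsatisfiable

Constraints 2, 3, and 11 give e < d, d < b, b ≤ e. Chaining: e < d < b ≤ e, which forces e < e — impossible.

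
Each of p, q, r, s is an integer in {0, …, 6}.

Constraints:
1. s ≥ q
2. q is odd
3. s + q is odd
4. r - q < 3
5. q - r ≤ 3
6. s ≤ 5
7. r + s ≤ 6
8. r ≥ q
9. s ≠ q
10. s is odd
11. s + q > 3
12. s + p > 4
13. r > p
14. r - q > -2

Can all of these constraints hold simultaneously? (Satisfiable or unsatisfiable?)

Constraint 10 makes s odd and constraint 2 makes q odd, so s + q must be even. Constraint 3 says s + q is odd — contradiction.

Unsatisfiable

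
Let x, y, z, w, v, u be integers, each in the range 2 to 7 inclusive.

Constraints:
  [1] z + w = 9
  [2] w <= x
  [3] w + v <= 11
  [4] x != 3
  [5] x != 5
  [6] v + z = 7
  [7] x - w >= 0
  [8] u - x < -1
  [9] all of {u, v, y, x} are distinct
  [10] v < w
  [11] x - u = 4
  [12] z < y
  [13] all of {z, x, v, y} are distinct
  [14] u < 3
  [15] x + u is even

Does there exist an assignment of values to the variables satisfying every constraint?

Try x = 6, y = 7, z = 3, w = 6, v = 4, u = 2.
Check constraint 1: z + w = 9; constraint 3: w + v = 10; constraint 6: v + z = 7. The remaining constraints are straightforward to verify.

Satisfiable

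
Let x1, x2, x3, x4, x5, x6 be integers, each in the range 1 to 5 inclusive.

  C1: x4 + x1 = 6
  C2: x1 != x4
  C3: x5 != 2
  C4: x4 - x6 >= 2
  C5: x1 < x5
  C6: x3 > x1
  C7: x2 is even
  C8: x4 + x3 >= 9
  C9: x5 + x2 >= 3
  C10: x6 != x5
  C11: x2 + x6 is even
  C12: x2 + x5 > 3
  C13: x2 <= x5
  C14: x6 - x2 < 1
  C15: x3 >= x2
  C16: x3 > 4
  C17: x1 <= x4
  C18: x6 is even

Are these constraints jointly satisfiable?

Satisfiable

The assignment x1 = 2, x2 = 2, x3 = 5, x4 = 4, x5 = 4, x6 = 2 works:
  constraint 1 holds since x4 + x1 = 6.
  constraint 4 holds since x4 - x6 = 2.
The rest check out directly.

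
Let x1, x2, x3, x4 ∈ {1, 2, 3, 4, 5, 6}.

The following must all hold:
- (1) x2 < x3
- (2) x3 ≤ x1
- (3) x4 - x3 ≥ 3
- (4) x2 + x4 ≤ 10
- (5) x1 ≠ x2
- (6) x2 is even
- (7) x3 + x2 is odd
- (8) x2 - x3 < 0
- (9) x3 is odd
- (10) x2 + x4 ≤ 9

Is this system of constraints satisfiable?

The assignment x1 = 6, x2 = 2, x3 = 3, x4 = 6 works:
  constraint 3 holds since x4 - x3 = 3.
  constraint 4 holds since x2 + x4 = 8.
The rest check out directly.

Satisfiable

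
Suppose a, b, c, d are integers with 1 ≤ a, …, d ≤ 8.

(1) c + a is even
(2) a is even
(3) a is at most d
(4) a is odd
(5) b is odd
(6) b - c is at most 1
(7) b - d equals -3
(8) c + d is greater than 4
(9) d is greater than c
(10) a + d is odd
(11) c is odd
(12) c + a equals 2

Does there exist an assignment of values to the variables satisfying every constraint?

Constraint 11 makes c odd and constraint 2 makes a even, so c + a must be odd. Constraint 1 says c + a is even — contradiction.

Unsatisfiable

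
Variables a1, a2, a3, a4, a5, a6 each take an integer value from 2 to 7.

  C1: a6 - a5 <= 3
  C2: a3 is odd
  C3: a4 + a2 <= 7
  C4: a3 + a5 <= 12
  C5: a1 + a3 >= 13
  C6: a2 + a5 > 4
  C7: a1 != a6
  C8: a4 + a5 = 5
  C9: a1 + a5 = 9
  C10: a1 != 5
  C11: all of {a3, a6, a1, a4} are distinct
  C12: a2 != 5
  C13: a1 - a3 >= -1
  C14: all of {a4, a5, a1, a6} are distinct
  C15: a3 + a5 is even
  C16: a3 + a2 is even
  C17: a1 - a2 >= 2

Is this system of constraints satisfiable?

Satisfiable

Setting (a1, a2, a3, a4, a5, a6) = (6, 3, 7, 2, 3, 4) satisfies everything: constraint 1: a6 - a5 = 1; constraint 3: a4 + a2 = 5, and the others follow.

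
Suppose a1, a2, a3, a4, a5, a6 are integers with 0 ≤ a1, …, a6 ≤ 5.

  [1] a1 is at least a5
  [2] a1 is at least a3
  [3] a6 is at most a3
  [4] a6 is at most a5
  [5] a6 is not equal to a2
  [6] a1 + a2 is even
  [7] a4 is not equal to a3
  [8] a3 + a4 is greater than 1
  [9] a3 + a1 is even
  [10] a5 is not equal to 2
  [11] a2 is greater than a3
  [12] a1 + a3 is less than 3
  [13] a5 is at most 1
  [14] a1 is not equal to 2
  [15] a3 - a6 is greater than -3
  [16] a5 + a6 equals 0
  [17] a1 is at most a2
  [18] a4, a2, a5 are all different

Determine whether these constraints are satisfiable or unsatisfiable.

Setting (a1, a2, a3, a4, a5, a6) = (0, 2, 0, 4, 0, 0) satisfies everything: constraint 8: a3 + a4 = 4; constraint 12: a1 + a3 = 0; constraint 15: a3 - a6 = 0, and the others follow.

Satisfiable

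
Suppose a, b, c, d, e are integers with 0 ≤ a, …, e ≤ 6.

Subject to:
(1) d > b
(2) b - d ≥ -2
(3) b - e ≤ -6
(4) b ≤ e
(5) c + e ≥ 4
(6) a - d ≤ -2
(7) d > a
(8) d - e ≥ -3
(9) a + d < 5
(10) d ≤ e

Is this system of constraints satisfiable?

Unsatisfiable

Constraints 2, 3, and 8 give b − d ≥ -2, d − e ≥ -3, e − b ≥ 6.
Adding all 3 inequalities: the left sides telescope to 0, and the right sides sum to (-2) + (-3) + 6 = 1. So 0 ≥ 1, which is false.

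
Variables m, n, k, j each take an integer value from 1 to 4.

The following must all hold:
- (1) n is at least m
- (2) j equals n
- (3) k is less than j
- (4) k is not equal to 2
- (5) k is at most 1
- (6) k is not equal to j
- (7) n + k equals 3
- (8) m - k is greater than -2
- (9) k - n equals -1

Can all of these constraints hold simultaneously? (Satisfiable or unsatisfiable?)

Take m = 2, n = 2, k = 1, j = 2. Then constraint 7: n + k = 3; constraint 8: m - k = 1, and every other listed constraint is also met.

Satisfiable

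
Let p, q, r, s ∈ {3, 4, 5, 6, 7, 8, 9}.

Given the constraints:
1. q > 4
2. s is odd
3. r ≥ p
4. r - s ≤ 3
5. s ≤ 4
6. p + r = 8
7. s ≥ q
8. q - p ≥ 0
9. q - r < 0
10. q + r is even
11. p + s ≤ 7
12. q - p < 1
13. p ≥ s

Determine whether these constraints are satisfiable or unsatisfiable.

From constraint 1: q ≥ 5. From constraints 5 and 7: q ≤ s and s ≤ 4, so q ≤ 4. But 4 < 5, so no value of q works.

Unsatisfiable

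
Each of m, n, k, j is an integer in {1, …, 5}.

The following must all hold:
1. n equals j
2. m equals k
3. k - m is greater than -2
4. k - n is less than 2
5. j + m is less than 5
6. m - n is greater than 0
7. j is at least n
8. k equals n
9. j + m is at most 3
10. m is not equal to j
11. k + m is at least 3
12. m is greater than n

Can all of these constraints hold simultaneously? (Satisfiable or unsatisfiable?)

From constraints 1, 2, and 8, m = k = n = j, so m = j. But constraint 10 says m ≠ j. Contradiction.

Unsatisfiable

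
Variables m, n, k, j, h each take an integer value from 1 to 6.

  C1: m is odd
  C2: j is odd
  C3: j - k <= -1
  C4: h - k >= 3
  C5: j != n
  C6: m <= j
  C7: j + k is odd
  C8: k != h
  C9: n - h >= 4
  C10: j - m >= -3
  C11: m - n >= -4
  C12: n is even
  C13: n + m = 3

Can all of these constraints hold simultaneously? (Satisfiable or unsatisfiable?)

Constraints 3, 4, 9, 10, and 11 give m − n ≥ -4, n − h ≥ 4, h − k ≥ 3, k − j ≥ 1, j − m ≥ -3.
Adding all 5 inequalities: the left sides telescope to 0, and the right sides sum to (-4) + 4 + 3 + 1 + (-3) = 1. So 0 ≥ 1, which is false.

Unsatisfiable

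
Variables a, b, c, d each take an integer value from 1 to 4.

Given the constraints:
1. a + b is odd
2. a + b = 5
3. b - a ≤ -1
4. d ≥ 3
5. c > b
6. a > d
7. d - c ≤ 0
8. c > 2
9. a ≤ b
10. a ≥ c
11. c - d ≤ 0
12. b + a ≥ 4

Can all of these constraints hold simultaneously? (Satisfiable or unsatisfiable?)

Unsatisfiable

Constraints 5, 6, 9, and 11 give a ≤ b, b < c, c ≤ d, d < a. Chaining: a ≤ b < c ≤ d < a, which forces a < a — impossible.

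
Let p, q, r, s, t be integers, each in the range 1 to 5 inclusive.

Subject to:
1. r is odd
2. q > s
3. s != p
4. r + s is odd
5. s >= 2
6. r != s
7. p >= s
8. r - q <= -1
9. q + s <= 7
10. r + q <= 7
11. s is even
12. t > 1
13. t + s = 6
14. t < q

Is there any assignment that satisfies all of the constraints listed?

Setting (p, q, r, s, t) = (4, 5, 1, 2, 4) satisfies everything: constraint 8: r - q = -4; constraint 9: q + s = 7; constraint 10: r + q = 6, and the others follow.

Satisfiable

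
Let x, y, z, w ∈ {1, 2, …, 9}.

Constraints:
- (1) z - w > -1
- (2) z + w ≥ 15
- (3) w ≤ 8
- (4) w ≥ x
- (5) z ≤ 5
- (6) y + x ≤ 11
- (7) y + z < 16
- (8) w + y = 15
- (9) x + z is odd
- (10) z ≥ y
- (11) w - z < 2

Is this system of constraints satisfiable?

From constraint 3: w ≤ 8. From constraints 5 and 10: y ≤ z ≤ 5. Hence w + y ≤ 13. But constraint 8 requires w + y = 15, and 15 > 13. Contradiction.

Unsatisfiable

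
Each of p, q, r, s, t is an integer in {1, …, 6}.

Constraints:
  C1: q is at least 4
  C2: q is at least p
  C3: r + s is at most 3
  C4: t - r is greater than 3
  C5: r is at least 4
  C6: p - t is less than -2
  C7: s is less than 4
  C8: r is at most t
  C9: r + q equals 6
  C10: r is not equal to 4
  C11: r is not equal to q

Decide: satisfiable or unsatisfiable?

Unsatisfiable

From constraint 5: r ≥ 4. From constraint 1: q ≥ 4. Hence r + q ≥ 8. But constraint 9 requires r + q = 6, and 6 < 8. Contradiction.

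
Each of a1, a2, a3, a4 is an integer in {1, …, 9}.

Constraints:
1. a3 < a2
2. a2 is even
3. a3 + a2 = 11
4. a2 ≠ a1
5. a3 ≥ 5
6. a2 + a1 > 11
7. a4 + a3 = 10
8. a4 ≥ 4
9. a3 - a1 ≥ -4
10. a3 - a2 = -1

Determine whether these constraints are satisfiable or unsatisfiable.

Satisfiable

One satisfying assignment is a1 = 8, a2 = 6, a3 = 5, a4 = 5.
For the less obvious constraints — constraint 3: a3 + a2 = 11; constraint 6: a2 + a1 = 14 — and the others hold by inspection.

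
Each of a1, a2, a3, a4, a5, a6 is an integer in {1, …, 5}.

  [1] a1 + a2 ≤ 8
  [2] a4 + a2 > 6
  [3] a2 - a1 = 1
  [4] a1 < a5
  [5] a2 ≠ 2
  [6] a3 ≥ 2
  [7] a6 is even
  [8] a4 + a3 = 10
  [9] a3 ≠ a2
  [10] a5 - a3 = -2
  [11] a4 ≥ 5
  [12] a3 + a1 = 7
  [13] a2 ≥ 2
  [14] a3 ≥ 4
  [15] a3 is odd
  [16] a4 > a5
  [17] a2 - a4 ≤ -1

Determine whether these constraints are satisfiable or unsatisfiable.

Satisfiable

One satisfying assignment is a1 = 2, a2 = 3, a3 = 5, a4 = 5, a5 = 3, a6 = 4.
For the less obvious constraints — constraint 1: a1 + a2 = 5; constraint 2: a4 + a2 = 8; constraint 3: a2 - a1 = 1 — and the others hold by inspection.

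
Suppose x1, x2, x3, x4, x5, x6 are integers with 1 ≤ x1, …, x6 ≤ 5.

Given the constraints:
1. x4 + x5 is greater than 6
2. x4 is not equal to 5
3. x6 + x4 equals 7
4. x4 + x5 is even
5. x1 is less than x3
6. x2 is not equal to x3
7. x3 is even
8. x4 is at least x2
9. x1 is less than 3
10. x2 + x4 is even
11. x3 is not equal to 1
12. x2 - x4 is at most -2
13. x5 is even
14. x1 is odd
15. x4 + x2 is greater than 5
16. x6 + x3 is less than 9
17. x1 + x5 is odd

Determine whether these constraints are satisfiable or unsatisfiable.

Satisfiable

One satisfying assignment is x1 = 1, x2 = 2, x3 = 4, x4 = 4, x5 = 4, x6 = 3.
For the less obvious constraints — constraint 1: x4 + x5 = 8; constraint 3: x6 + x4 = 7 — and the others hold by inspection.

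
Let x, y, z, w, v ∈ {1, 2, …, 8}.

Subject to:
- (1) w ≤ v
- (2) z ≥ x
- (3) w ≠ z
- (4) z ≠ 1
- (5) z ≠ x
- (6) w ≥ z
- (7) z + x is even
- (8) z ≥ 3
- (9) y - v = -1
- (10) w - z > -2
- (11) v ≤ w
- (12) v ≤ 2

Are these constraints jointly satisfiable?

From constraints 6 and 8: w ≥ z and z ≥ 3, so w ≥ 3. From constraints 1 and 12: w ≤ v and v ≤ 2, so w ≤ 2. But 2 < 3, so no value of w works.

Unsatisfiable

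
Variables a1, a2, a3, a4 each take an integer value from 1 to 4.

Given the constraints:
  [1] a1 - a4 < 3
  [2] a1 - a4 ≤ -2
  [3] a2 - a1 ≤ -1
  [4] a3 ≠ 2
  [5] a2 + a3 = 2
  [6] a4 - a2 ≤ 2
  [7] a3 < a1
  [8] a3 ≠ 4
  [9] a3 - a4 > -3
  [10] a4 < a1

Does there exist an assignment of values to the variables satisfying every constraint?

Unsatisfiable

Constraints 2, 3, and 6 give a1 − a2 ≥ 1, a2 − a4 ≥ -2, a4 − a1 ≥ 2.
Adding all 3 inequalities: the left sides telescope to 0, and the right sides sum to 1 + (-2) + 2 = 1. So 0 ≥ 1, which is false.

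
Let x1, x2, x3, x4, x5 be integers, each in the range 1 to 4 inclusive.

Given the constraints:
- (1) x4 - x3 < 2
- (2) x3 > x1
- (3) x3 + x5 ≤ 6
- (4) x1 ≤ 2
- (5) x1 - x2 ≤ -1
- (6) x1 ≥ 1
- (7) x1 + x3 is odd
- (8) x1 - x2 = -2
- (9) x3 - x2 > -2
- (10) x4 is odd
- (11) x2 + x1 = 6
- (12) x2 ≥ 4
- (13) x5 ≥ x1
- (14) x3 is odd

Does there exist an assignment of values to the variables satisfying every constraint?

Satisfiable

Try x1 = 2, x2 = 4, x3 = 3, x4 = 3, x5 = 3.
Check constraint 1: x4 - x3 = 0; constraint 3: x3 + x5 = 6. The remaining constraints are straightforward to verify.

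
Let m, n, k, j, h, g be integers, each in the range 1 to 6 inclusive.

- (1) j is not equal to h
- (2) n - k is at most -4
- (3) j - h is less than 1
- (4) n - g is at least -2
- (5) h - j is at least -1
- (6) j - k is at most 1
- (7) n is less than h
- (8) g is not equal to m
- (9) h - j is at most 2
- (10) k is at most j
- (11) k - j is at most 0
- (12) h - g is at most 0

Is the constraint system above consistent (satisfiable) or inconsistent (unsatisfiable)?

Constraints 2, 4, 5, 11, and 12 give h − j ≥ -1, j − k ≥ 0, k − n ≥ 4, n − g ≥ -2, g − h ≥ 0.
Adding all 5 inequalities: the left sides telescope to 0, and the right sides sum to (-1) + 0 + 4 + (-2) + 0 = 1. So 0 ≥ 1, which is false.

Unsatisfiable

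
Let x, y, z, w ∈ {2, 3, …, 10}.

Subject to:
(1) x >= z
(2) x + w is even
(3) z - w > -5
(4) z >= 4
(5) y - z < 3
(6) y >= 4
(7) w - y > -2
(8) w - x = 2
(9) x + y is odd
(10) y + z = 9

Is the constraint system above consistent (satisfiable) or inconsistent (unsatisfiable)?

Take x = 4, y = 5, z = 4, w = 6. Then constraint 3: z - w = -2; constraint 5: y - z = 1; constraint 7: w - y = 1, and every other listed constraint is also met.

Satisfiable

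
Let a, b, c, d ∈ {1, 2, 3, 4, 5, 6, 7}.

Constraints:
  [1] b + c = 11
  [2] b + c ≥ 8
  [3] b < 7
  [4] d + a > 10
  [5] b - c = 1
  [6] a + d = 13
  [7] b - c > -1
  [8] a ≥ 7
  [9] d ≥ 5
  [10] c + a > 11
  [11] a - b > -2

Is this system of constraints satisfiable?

The assignment a = 7, b = 6, c = 5, d = 6 works:
  constraint 1 holds since b + c = 11.
  constraint 2 holds since b + c = 11.
The rest check out directly.

Satisfiable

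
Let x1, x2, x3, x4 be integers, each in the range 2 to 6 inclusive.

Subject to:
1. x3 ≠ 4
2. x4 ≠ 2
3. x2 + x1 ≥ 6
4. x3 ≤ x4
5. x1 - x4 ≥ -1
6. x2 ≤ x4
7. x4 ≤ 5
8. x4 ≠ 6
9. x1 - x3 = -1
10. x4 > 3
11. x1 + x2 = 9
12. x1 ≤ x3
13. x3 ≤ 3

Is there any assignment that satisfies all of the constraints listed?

From constraints 12 and 13: x1 ≤ x3 ≤ 3. From constraints 6 and 7: x2 ≤ x4 ≤ 5. Hence x1 + x2 ≤ 8. But constraint 11 requires x1 + x2 = 9, and 9 > 8. Contradiction.

Unsatisfiable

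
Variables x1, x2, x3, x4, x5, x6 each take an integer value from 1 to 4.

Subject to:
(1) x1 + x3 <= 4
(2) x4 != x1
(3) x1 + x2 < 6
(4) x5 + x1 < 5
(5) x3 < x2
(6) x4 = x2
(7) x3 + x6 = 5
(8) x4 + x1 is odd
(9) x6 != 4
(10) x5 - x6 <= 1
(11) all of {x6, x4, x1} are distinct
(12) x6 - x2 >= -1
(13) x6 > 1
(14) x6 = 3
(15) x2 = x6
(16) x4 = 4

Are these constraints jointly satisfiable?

Constraint 16 fixes x4 = 4 and constraint 14 fixes x6 = 3. Constraints 6 and 15 give x4 = x2 = x6, so x4 = x6. But 4 ≠ 3 — contradiction.

Unsatisfiable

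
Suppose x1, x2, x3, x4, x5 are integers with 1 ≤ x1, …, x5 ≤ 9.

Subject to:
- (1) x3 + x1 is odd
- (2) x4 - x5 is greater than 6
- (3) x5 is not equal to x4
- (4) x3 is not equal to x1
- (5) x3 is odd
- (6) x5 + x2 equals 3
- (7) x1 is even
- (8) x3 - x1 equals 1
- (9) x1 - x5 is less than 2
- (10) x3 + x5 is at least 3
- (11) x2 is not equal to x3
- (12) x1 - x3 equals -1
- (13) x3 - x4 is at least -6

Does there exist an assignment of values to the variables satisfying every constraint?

The assignment x1 = 2, x2 = 2, x3 = 3, x4 = 9, x5 = 1 works:
  constraint 2 holds since x4 - x5 = 8.
  constraint 6 holds since x5 + x2 = 3.
The rest check out directly.

Satisfiable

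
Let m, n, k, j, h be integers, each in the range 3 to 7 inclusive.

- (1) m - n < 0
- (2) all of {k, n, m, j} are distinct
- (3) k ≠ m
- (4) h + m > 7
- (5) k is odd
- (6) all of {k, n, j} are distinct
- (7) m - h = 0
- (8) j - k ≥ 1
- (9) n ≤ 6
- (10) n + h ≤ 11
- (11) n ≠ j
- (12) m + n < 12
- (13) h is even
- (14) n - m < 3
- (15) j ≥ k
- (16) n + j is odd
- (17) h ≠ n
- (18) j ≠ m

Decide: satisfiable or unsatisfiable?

Satisfiable

Take m = 4, n = 6, k = 5, j = 7, h = 4. Then constraint 1: m - n = -2; constraint 4: h + m = 8; constraint 7: m - h = 0, and every other listed constraint is also met.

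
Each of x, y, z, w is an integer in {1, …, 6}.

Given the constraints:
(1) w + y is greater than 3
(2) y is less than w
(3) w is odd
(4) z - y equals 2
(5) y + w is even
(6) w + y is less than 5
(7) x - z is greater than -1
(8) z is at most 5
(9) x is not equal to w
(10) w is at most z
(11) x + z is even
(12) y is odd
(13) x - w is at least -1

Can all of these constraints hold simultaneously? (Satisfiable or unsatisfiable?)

Setting (x, y, z, w) = (5, 1, 3, 3) satisfies everything: constraint 1: w + y = 4; constraint 4: z - y = 2, and the others follow.

Satisfiable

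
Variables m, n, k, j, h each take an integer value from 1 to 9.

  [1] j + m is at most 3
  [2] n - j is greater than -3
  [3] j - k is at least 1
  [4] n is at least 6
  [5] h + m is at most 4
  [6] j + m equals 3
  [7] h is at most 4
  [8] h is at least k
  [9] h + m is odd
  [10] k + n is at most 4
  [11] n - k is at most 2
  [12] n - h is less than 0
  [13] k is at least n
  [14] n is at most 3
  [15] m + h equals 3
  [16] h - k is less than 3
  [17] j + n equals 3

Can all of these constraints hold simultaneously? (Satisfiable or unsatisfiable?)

Unsatisfiable

From constraints 4 and 13: k ≥ n and n ≥ 6, so k ≥ 6. From constraints 7 and 8: k ≤ h and h ≤ 4, so k ≤ 4. But 4 < 6, so no value of k works.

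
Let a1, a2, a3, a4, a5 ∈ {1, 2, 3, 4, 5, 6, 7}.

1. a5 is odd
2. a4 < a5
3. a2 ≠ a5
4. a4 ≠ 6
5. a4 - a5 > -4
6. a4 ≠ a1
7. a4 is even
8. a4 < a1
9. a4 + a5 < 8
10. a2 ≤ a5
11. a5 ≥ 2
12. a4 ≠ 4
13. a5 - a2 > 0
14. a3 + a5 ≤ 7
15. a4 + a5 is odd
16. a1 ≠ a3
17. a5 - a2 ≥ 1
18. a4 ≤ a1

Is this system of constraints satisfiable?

Try a1 = 3, a2 = 3, a3 = 2, a4 = 2, a5 = 5.
Check constraint 5: a4 - a5 = -3; constraint 9: a4 + a5 = 7; constraint 13: a5 - a2 = 2. The remaining constraints are straightforward to verify.

Satisfiable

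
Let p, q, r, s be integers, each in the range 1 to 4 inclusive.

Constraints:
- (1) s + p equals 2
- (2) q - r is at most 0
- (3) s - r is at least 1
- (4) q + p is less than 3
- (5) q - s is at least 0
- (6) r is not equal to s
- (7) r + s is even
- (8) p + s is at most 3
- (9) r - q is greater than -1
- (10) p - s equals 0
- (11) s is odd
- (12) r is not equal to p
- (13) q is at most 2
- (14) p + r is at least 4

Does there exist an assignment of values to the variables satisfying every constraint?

Constraints 2, 3, and 5 give s − r ≥ 1, r − q ≥ 0, q − s ≥ 0.
Adding all 3 inequalities: the left sides telescope to 0, and the right sides sum to 1 + 0 + 0 = 1. So 0 ≥ 1, which is false.

Unsatisfiable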